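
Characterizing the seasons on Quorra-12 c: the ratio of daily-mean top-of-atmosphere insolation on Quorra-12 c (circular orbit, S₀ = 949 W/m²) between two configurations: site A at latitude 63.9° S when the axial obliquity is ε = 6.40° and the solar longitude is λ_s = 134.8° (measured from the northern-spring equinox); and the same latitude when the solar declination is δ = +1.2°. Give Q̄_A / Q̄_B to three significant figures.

— Configuration A (φ=-63.9°):
Solar declination: sin δ = sin ε · sin λ_s = sin 6.40° × sin 134.8° = 0.07910, so δ = +4.537°.
cos H₀ = −tan(-63.9°) tan(+4.537°) = 0.1620, H₀ = 1.4081 rad.
Bracket: H₀ sin φ sin δ + cos φ cos δ sin H₀ = 1.4081×-0.89803×0.07910 + 0.43994×0.99687×0.98680 = -0.100023 + 0.432774 = 0.332751.
Q̄ = (S₀/π) × [bracket] = (949/π) × 0.332751 = 100.52 W/m².
— Configuration B (φ=-63.9°):
cos H₀ = −tan(-63.9°) tan(+1.200°) = 0.0428, H₀ = 1.5280 rad.
Bracket: H₀ sin φ sin δ + cos φ cos δ sin H₀ = 1.5280×-0.89803×0.02094 + 0.43994×0.99978×0.99909 = -0.028734 + 0.439443 = 0.410709.
Q̄ = (S₀/π) × [bracket] = (949/π) × 0.410709 = 124.07 W/m².
Ratio Q̄_A / Q̄_B = 100.52 / 124.07 = 0.8102.

Q̄_A / Q̄_B ≈ 0.810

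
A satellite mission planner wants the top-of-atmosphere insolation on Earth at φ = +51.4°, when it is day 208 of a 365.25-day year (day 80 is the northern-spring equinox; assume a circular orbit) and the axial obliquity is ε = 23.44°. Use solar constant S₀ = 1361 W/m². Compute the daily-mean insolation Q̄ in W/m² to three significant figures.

Solar longitude: λ_s = 360° × (208 − 80)/365.25 = 126.160°.
sin δ = sin 23.44° × sin 126.160° = 0.32116, so δ = +18.733°.
cos H₀ = −tan(+51.4°) tan(+18.733°) = -0.4248, H₀ = 2.0096 rad.
Bracket: H₀ sin φ sin δ + cos φ cos δ sin H₀ = 2.0096×0.78152×0.32116 + 0.62388×0.94702×0.90528 = 0.504395 + 0.534864 = 1.039259.
Q̄ = (S₀/π) × [bracket] = (1361/π) × 1.039259 = 450.2 W/m².

Q̄ ≈ 450 W/m²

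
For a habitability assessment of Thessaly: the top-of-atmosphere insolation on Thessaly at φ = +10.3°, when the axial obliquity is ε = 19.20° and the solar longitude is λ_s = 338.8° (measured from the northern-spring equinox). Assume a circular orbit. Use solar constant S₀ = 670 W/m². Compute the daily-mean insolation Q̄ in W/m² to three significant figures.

Solar declination: sin δ = sin ε · sin λ_s = sin 19.20° × sin 338.8° = -0.11893, so δ = -6.830°.
cos H₀ = −tan(+10.3°) tan(-6.830°) = 0.0218, H₀ = 1.5490 rad.
Bracket: H₀ sin φ sin δ + cos φ cos δ sin H₀ = 1.5490×0.17880×-0.11893 + 0.98389×0.99290×0.99976 = -0.032939 + 0.976670 = 0.943731.
Q̄ = (S₀/π) × [bracket] = (670/π) × 0.943731 = 201.3 W/m².

Q̄ ≈ 201 W/m²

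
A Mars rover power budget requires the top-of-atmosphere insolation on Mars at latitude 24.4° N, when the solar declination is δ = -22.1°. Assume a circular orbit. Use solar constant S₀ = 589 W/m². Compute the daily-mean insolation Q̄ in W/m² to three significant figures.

cos H₀ = −tan(+24.4°) tan(-22.100°) = 0.1842, H₀ = 1.3855 rad.
Bracket: H₀ sin φ sin δ + cos φ cos δ sin H₀ = 1.3855×0.41310×-0.37622 + 0.91068×0.92653×0.98289 = -0.215330 + 0.829335 = 0.614005.
Q̄ = (S₀/π) × [bracket] = (589/π) × 0.614005 = 115.1 W/m².

Q̄ ≈ 115 W/m²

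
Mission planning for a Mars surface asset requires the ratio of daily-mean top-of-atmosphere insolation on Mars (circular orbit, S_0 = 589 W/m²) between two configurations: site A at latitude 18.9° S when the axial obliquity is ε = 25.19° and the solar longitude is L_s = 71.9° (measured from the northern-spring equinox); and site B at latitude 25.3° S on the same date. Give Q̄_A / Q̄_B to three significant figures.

— Configuration A (ϕ=-18.9°):
Solar declination: sin δ = sin ε · sin L_s = sin 25.19° × sin 71.9° = 0.40456, so δ = +23.864°.
cos h₀ = −tan(-18.9°) tan(+23.864°) = 0.1515, h₀ = 1.4188 rad.
Bracket: h₀ sin ϕ sin δ + cos ϕ cos δ sin h₀ = 1.4188×-0.32392×0.40456 + 0.94609×0.91451×0.98846 = -0.185927 + 0.855224 = 0.669297.
Q̄ = (S_0/π) × [bracket] = (589/π) × 0.669297 = 125.48 W/m².
— Configuration B (ϕ=-25.3°):
cos h₀ = −tan(-25.3°) tan(+23.864°) = 0.2091, h₀ = 1.3601 rad.
Bracket: h₀ sin ϕ sin δ + cos ϕ cos δ sin h₀ = 1.3601×-0.42736×0.40456 + 0.90408×0.91451×0.97789 = -0.235151 + 0.808510 = 0.573359.
Q̄ = (S_0/π) × [bracket] = (589/π) × 0.573359 = 107.50 W/m².
Ratio Q̄_A / Q̄_B = 125.48 / 107.50 = 1.167.

Q̄_A / Q̄_B ≈ 1.17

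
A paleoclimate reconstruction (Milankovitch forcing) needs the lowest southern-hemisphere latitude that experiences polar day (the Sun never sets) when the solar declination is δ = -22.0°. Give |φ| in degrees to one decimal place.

|φ| = 68.0°

Polar day requires cos H₀ = −tan φ tan δ ≤ −1, i.e. tan φ tan δ ≥ 1.
The boundary is |tan φ| · |tan δ| = 1, so |φ| = 90° − |δ| = 90° − 22.0° = 68.0° in the southern hemisphere.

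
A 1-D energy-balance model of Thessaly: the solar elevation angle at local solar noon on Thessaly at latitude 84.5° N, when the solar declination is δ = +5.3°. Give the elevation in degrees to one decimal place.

At local noon the hour angle is zero, so the zenith angle equals |φ − δ| = |+84.5° − (+5.300°)| = 79.200°.
Elevation = 90° − 79.200° = 10.8°.

10.8°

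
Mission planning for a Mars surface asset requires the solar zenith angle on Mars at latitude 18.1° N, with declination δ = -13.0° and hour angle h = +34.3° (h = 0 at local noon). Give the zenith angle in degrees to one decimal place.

θ_z = 46.0°

cos θ_z = sin φ sin δ + cos φ cos δ cos h = -0.069887 + 0.765094 = 0.695207.
θ_z = arccos(0.695207) = 46.0°.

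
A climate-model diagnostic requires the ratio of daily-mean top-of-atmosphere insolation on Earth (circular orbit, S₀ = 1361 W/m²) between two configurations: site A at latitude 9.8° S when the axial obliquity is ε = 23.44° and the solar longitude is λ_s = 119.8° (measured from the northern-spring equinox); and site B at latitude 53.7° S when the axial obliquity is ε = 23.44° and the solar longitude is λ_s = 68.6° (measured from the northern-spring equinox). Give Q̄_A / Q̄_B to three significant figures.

Q̄_A / Q̄_B ≈ 5.08

— Configuration A (φ=-9.8°):
Solar declination: sin δ = sin ε · sin λ_s = sin 23.44° × sin 119.8° = 0.34519, so δ = +20.193°.
cos H₀ = −tan(-9.8°) tan(+20.193°) = 0.0635, H₀ = 1.5072 rad.
Bracket: H₀ sin φ sin δ + cos φ cos δ sin H₀ = 1.5072×-0.17021×0.34519 + 0.98541×0.93853×0.99798 = -0.088555 + 0.922969 = 0.834414.
Q̄ = (S₀/π) × [bracket] = (1361/π) × 0.834414 = 361.48 W/m².
— Configuration B (φ=-53.7°):
Solar declination: sin δ = sin ε · sin λ_s = sin 23.44° × sin 68.6° = 0.37036, so δ = +21.738°.
cos H₀ = −tan(-53.7°) tan(+21.738°) = 0.5428, H₀ = 0.9970 rad.
Bracket: H₀ sin φ sin δ + cos φ cos δ sin H₀ = 0.9970×-0.80593×0.37036 + 0.59201×0.92889×0.83987 = -0.297589 + 0.461855 = 0.164266.
Q̄ = (S₀/π) × [bracket] = (1361/π) × 0.164266 = 71.163 W/m².
Ratio Q̄_A / Q̄_B = 361.48 / 71.163 = 5.080.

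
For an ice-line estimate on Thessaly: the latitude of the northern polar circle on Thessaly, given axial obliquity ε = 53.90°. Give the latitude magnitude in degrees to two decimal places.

The polar circle is the lowest latitude that experiences at least one full rotation of continuous daylight at the northern-summer solstice; it lies at |φ| = 90° − ε = 90° − 53.90° = 36.10°.

36.10°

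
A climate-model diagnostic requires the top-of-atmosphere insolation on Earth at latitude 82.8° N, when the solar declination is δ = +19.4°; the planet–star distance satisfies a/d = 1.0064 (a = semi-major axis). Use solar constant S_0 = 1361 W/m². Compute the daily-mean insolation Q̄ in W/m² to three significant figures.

cos h₀ = −tan(+82.8°) tan(+19.400°) = -2.7876 ≤ −1 ⇒ polar day, h₀ = π.
Bracket: h₀ sin ϕ sin δ + cos ϕ cos δ sin h₀ = 3.1416×0.99211×0.33216 + 0.12533×0.94322×0.00000 = 1.035281 + 0.000000 = 1.035281.
Inverse-square distance factor (a/d)² = 1.0064² = 1.012841.
Q̄ = (S_0/π) × 1.012841 × [bracket] = (1361/π) × 1.012841 × 1.035281 = 454.3 W/m².

Q̄ ≈ 454 W/m²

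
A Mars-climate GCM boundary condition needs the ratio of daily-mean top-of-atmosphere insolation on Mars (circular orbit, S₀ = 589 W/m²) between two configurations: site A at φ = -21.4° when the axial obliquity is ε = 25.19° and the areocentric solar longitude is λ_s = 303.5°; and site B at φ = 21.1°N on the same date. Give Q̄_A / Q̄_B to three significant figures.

— Configuration A (φ=-21.4°):
sin δ = sin 25.19° × sin 303.5° = -0.35492, so δ = -20.789°.
cos H₀ = −tan(-21.4°) tan(-20.789°) = -0.1488, H₀ = 1.7201 rad.
Bracket: H₀ sin φ sin δ + cos φ cos δ sin H₀ = 1.7201×-0.36488×-0.35492 + 0.93106×0.93490×0.98887 = 0.222758 + 0.860760 = 1.083518.
Q̄ = (S₀/π) × [bracket] = (589/π) × 1.083518 = 203.14 W/m².
— Configuration B (φ=+21.1°):
cos H₀ = −tan(+21.1°) tan(-20.789°) = 0.1465, H₀ = 1.4238 rad.
Bracket: H₀ sin φ sin δ + cos φ cos δ sin H₀ = 1.4238×0.36000×-0.35492 + 0.93295×0.93490×0.98921 = -0.181921 + 0.862804 = 0.680883.
Q̄ = (S₀/π) × [bracket] = (589/π) × 0.680883 = 127.66 W/m².
Ratio Q̄_A / Q̄_B = 203.14 / 127.66 = 1.591.

Q̄_A / Q̄_B ≈ 1.59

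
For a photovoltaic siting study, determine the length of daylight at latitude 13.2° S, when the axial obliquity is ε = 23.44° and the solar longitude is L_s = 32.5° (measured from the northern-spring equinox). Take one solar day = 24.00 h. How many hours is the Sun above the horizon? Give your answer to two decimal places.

11.61 h

Solar declination: sin δ = sin ε · sin L_s = sin 23.44° × sin 32.5° = 0.21373, so δ = +12.341°.
cos h₀ = −tan ϕ · tan δ = −tan(-13.2°) × tan(+12.341°) = 0.0513, so h₀ = 1.5195 rad = 87.06°.
Daylight = 2h₀/(2π) × 24.00 h = (1.5195/π) × 24.00 = 11.61 h.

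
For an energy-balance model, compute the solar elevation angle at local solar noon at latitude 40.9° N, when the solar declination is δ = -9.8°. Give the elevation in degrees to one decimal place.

39.3°

At local noon the hour angle is zero, so the zenith angle equals |φ − δ| = |+40.9° − (-9.800°)| = 50.700°.
Elevation = 90° − 50.700° = 39.3°.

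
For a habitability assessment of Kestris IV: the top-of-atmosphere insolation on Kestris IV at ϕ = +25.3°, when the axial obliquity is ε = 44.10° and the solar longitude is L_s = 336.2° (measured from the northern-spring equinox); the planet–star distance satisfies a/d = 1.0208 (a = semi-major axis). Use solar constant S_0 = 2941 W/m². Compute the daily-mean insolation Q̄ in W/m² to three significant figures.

Solar declination: sin δ = sin ε · sin L_s = sin 44.10° × sin 336.2° = -0.28083, so δ = -16.310°.
cos h₀ = −tan(+25.3°) tan(-16.310°) = 0.1383, h₀ = 1.4320 rad.
Bracket: h₀ sin ϕ sin δ + cos ϕ cos δ sin h₀ = 1.4320×0.42736×-0.28083 + 0.90408×0.95976×0.99039 = -0.171862 + 0.859361 = 0.687499.
Inverse-square distance factor (a/d)² = 1.0208² = 1.042033.
Q̄ = (S_0/π) × 1.042033 × [bracket] = (2941/π) × 1.042033 × 0.687499 = 670.7 W/m².

Q̄ ≈ 671 W/m²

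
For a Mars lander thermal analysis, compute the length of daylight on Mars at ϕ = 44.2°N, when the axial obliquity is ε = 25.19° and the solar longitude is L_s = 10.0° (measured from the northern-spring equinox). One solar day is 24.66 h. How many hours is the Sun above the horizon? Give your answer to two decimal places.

12.90 h

Solar declination: sin δ = sin ε · sin L_s = sin 25.19° × sin 10.0° = 0.07391, so δ = +4.239°.
cos h₀ = −tan ϕ · tan δ = −tan(+44.2°) × tan(+4.239°) = -0.0721, so h₀ = 1.6429 rad = 94.13°.
Daylight = 2h₀/(2π) × 24.66 h = (1.6429/π) × 24.66 = 12.90 h.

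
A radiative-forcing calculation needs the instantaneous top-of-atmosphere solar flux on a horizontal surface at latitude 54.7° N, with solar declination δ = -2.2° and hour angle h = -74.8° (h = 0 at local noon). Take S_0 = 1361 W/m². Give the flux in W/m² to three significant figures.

cos θ_z = sin ϕ sin δ + cos ϕ cos δ cos h = -0.031330 + 0.151396 = 0.120066.
Flux = S_0 · cos θ_z = 1361 × 0.120066 = 163.4 W/m².

163 W/m²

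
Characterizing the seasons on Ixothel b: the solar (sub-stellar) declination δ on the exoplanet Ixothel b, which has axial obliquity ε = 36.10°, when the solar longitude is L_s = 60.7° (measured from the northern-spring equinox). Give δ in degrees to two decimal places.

sin δ = sin ε · sin L_s = sin 36.10° × sin 60.7° = 0.513820.
δ = arcsin(0.513820) = +30.92°.

δ = +30.92°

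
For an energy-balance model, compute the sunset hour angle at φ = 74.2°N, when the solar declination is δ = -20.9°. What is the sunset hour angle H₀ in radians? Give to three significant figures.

cos H₀ = −tan φ · tan δ = 1.3495 ≥ 1, so the Sun never rises (polar night) and H₀ = 0.

H₀ = 0.00 rad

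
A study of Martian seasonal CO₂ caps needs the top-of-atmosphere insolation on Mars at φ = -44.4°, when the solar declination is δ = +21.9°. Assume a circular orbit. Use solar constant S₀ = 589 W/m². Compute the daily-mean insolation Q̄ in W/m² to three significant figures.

cos H₀ = −tan(-44.4°) tan(+21.900°) = 0.3937, H₀ = 1.1662 rad.
Bracket: H₀ sin φ sin δ + cos φ cos δ sin H₀ = 1.1662×-0.69966×0.37299 + 0.71447×0.92784×0.91925 = -0.304339 + 0.609384 = 0.305045.
Q̄ = (S₀/π) × [bracket] = (589/π) × 0.305045 = 57.19 W/m².

Q̄ ≈ 57.2 W/m²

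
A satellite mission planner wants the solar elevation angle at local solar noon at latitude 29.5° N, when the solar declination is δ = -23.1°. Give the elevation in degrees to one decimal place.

37.4°

At local noon the hour angle is zero, so the zenith angle equals |φ − δ| = |+29.5° − (-23.100°)| = 52.600°.
Elevation = 90° − 52.600° = 37.4°.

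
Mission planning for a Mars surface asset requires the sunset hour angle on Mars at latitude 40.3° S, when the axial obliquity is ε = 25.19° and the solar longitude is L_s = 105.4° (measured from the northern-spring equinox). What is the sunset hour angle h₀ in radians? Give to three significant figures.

Solar declination: sin δ = sin ε · sin L_s = sin 25.19° × sin 105.4° = 0.41034, so δ = +24.226°.
cos h₀ = −tan ϕ · tan δ = −tan(-40.3°) × tan(+24.226°) = 0.3816, so h₀ = 1.1793 rad = 67.57°.

h₀ = 1.18 rad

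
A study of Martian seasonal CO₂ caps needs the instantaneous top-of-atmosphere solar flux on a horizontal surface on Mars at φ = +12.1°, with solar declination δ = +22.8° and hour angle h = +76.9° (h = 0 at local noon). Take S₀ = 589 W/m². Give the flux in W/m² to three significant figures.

cos θ_z = sin φ sin δ + cos φ cos δ cos h = 0.081230 + 0.204299 = 0.285529.
Flux = S₀ · cos θ_z = 589 × 0.285529 = 168.2 W/m².

168 W/m²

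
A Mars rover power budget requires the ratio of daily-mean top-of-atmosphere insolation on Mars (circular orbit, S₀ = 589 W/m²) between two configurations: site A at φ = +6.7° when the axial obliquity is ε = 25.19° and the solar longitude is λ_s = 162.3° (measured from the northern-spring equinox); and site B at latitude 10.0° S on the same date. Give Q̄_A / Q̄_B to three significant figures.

Q̄_A / Q̄_B ≈ 1.07

— Configuration A (φ=+6.7°):
Solar declination: sin δ = sin ε · sin λ_s = sin 25.19° × sin 162.3° = 0.12940, so δ = +7.435°.
cos H₀ = −tan(+6.7°) tan(+7.435°) = -0.0153, H₀ = 1.5861 rad.
Bracket: H₀ sin φ sin δ + cos φ cos δ sin H₀ = 1.5861×0.11667×0.12940 + 0.99317×0.99159×0.99988 = 0.023946 + 0.984699 = 1.008645.
Q̄ = (S₀/π) × [bracket] = (589/π) × 1.008645 = 189.11 W/m².
— Configuration B (φ=-10.0°):
cos H₀ = −tan(-10.0°) tan(+7.435°) = 0.0230, H₀ = 1.5478 rad.
Bracket: H₀ sin φ sin δ + cos φ cos δ sin H₀ = 1.5478×-0.17365×0.12940 + 0.98481×0.99159×0.99974 = -0.034780 + 0.976274 = 0.941494.
Q̄ = (S₀/π) × [bracket] = (589/π) × 0.941494 = 176.52 W/m².
Ratio Q̄_A / Q̄_B = 189.11 / 176.52 = 1.071.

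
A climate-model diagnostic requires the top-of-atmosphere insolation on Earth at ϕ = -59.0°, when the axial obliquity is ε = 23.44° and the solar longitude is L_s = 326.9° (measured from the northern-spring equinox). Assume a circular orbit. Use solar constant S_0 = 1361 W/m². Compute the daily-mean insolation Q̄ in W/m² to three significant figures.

Q̄ ≈ 360 W/m²

Solar declination: sin δ = sin ε · sin L_s = sin 23.44° × sin 326.9° = -0.21723, so δ = -12.547°.
cos h₀ = −tan(-59.0°) tan(-12.547°) = -0.3704, h₀ = 1.9502 rad.
Bracket: h₀ sin ϕ sin δ + cos ϕ cos δ sin h₀ = 1.9502×-0.85717×-0.21723 + 0.51504×0.97612×0.92888 = 0.363133 + 0.466986 = 0.830119.
Q̄ = (S_0/π) × [bracket] = (1361/π) × 0.830119 = 359.6 W/m².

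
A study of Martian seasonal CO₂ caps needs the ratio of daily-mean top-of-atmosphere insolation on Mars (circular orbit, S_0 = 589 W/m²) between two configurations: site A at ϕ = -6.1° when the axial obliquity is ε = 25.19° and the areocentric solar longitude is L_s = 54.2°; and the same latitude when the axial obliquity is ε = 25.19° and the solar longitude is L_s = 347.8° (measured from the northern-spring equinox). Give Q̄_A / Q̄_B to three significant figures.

— Configuration A (ϕ=-6.1°):
sin δ = sin 25.19° × sin 54.2° = 0.34521, so δ = +20.194°.
cos h₀ = −tan(-6.1°) tan(+20.194°) = 0.0393, h₀ = 1.5315 rad.
Bracket: h₀ sin ϕ sin δ + cos ϕ cos δ sin h₀ = 1.5315×-0.10626×0.34521 + 0.99434×0.93853×0.99923 = -0.056179 + 0.932499 = 0.876320.
Q̄ = (S_0/π) × [bracket] = (589/π) × 0.876320 = 164.30 W/m².
— Configuration B (ϕ=-6.1°):
Solar declination: sin δ = sin ε · sin L_s = sin 25.19° × sin 347.8° = -0.08994, so δ = -5.160°.
cos h₀ = −tan(-6.1°) tan(-5.160°) = -0.0097, h₀ = 1.5804 rad.
Bracket: h₀ sin ϕ sin δ + cos ϕ cos δ sin h₀ = 1.5804×-0.10626×-0.08994 + 0.99434×0.99595×0.99995 = 0.015104 + 0.990263 = 1.005367.
Q̄ = (S_0/π) × [bracket] = (589/π) × 1.005367 = 188.49 W/m².
Ratio Q̄_A / Q̄_B = 164.30 / 188.49 = 0.8717.

Q̄_A / Q̄_B ≈ 0.872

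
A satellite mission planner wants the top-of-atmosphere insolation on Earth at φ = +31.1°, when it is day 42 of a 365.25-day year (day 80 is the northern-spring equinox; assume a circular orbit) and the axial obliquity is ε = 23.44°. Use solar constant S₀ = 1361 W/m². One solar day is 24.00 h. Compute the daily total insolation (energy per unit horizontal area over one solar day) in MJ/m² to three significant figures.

Solar longitude: λ_s = 360° × (42 − 80)/365.25 = -37.454°, i.e. -37.454° + 360° = 322.546°.
sin δ = sin 23.44° × sin 322.546° = -0.24190, so δ = -13.999°.
cos H₀ = −tan(+31.1°) tan(-13.999°) = 0.1504, H₀ = 1.4198 rad.
Bracket: H₀ sin φ sin δ + cos φ cos δ sin H₀ = 1.4198×0.51653×-0.24190 + 0.85627×0.97030×0.98863 = -0.177402 + 0.821392 = 0.643990.
Q̄ = (S₀/π) × [bracket] = (1361/π) × 0.643990 = 278.99 W/m².
Daily total = Q̄ × 24.00 h × 3600 s/h = 278.99 × 24.00 × 3600 / 10⁶ = 24.10 MJ/m².

24.1 MJ/m²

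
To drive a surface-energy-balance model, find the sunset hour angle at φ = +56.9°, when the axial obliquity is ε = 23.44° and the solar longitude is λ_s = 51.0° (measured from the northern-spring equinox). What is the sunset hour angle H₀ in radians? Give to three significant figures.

H₀ = 2.09 rad

Solar declination: sin δ = sin ε · sin λ_s = sin 23.44° × sin 51.0° = 0.30914, so δ = +18.007°.
cos H₀ = −tan φ · tan δ = −tan(+56.9°) × tan(+18.007°) = -0.4986, so H₀ = 2.0928 rad = 119.91°.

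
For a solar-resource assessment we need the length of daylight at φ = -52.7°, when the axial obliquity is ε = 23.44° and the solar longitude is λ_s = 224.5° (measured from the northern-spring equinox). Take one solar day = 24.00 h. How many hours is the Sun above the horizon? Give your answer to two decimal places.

14.99 h

Solar declination: sin δ = sin ε · sin λ_s = sin 23.44° × sin 224.5° = -0.27881, so δ = -16.189°.
cos H₀ = −tan φ · tan δ = −tan(-52.7°) × tan(-16.189°) = -0.3811, so H₀ = 1.9618 rad = 112.40°.
Daylight = 2H₀/(2π) × 24.00 h = (1.9618/π) × 24.00 = 14.99 h.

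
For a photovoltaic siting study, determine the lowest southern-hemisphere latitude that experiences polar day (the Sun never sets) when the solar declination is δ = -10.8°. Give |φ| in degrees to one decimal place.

Polar day requires cos H₀ = −tan φ tan δ ≤ −1, i.e. tan φ tan δ ≥ 1.
The boundary is |tan φ| · |tan δ| = 1, so |φ| = 90° − |δ| = 90° − 10.8° = 79.2° in the southern hemisphere.

|φ| = 79.2°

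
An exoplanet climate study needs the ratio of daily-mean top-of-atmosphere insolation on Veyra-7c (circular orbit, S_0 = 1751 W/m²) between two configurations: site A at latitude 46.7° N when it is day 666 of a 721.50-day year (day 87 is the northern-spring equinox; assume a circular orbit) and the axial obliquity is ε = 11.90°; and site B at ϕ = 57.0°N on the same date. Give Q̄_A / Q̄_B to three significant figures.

Q̄_A / Q̄_B ≈ 1.54

— Configuration A (ϕ=+46.7°):
Solar longitude: L_s = 360° × (666 − 87)/721.50 = 288.898°.
sin δ = sin 11.90° × sin 288.898° = -0.19509, so δ = -11.250°.
cos h₀ = −tan(+46.7°) tan(-11.250°) = 0.2111, h₀ = 1.3581 rad.
Bracket: h₀ sin ϕ sin δ + cos ϕ cos δ sin h₀ = 1.3581×0.72777×-0.19509 + 0.68582×0.98079×0.97747 = -0.192824 + 0.657491 = 0.464667.
Q̄ = (S_0/π) × [bracket] = (1751/π) × 0.464667 = 258.99 W/m².
— Configuration B (ϕ=+57.0°):
cos h₀ = −tan(+57.0°) tan(-11.250°) = 0.3063, h₀ = 1.2595 rad.
Bracket: h₀ sin ϕ sin δ + cos ϕ cos δ sin h₀ = 1.2595×0.83867×-0.19509 + 0.54464×0.98079×0.95194 = -0.206075 + 0.508505 = 0.302430.
Q̄ = (S_0/π) × [bracket] = (1751/π) × 0.302430 = 168.56 W/m².
Ratio Q̄_A / Q̄_B = 258.99 / 168.56 = 1.536.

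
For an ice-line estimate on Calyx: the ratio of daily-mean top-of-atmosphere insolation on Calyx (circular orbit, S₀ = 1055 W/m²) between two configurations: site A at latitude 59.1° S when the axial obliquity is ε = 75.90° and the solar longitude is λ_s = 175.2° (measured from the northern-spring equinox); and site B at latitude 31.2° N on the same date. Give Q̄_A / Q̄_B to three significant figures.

— Configuration A (φ=-59.1°):
Solar declination: sin δ = sin ε · sin λ_s = sin 75.90° × sin 175.2° = 0.08116, so δ = +4.655°.
cos H₀ = −tan(-59.1°) tan(+4.655°) = 0.1361, H₀ = 1.4343 rad.
Bracket: H₀ sin φ sin δ + cos φ cos δ sin H₀ = 1.4343×-0.85806×0.08116 + 0.51354×0.99670×0.99070 = -0.099885 + 0.507085 = 0.407200.
Q̄ = (S₀/π) × [bracket] = (1055/π) × 0.407200 = 136.74 W/m².
— Configuration B (φ=+31.2°):
cos H₀ = −tan(+31.2°) tan(+4.655°) = -0.0493, H₀ = 1.6201 rad.
Bracket: H₀ sin φ sin δ + cos φ cos δ sin H₀ = 1.6201×0.51803×0.08116 + 0.85536×0.99670×0.99878 = 0.068114 + 0.851497 = 0.919611.
Q̄ = (S₀/π) × [bracket] = (1055/π) × 0.919611 = 308.82 W/m².
Ratio Q̄_A / Q̄_B = 136.74 / 308.82 = 0.4428.

Q̄_A / Q̄_B ≈ 0.443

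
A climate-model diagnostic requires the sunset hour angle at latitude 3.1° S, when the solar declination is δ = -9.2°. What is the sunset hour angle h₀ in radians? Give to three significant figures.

cos h₀ = −tan ϕ · tan δ = −tan(-3.1°) × tan(-9.200°) = -0.0088, so h₀ = 1.5796 rad = 90.50°.

h₀ = 1.58 rad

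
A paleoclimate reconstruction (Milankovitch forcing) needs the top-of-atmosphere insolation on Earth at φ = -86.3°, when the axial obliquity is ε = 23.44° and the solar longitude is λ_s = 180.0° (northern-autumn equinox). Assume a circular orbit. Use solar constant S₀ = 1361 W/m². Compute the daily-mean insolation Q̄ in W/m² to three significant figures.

Solar declination: sin δ = sin ε · sin λ_s = sin 23.44° × sin 180.0° = 0.00000, so δ = +0.000°.
cos H₀ = −tan(-86.3°) tan(+0.000°) = 0.0000, H₀ = 1.5708 rad.
Bracket: H₀ sin φ sin δ + cos φ cos δ sin H₀ = 1.5708×-0.99792×0.00000 + 0.06453×1.00000×1.00000 = -0.000000 + 0.064530 = 0.064530.
Q̄ = (S₀/π) × [bracket] = (1361/π) × 0.064530 = 27.96 W/m².

Q̄ ≈ 28.0 W/m²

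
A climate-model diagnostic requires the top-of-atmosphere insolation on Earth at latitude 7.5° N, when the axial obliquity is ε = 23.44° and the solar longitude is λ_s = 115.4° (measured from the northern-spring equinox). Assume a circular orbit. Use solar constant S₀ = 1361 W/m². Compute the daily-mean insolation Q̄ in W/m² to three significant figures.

Q̄ ≈ 433 W/m²

Solar declination: sin δ = sin ε · sin λ_s = sin 23.44° × sin 115.4° = 0.35934, so δ = +21.059°.
cos H₀ = −tan(+7.5°) tan(+21.059°) = -0.0507, H₀ = 1.6215 rad.
Bracket: H₀ sin φ sin δ + cos φ cos δ sin H₀ = 1.6215×0.13053×0.35934 + 0.99144×0.93321×0.99871 = 0.076056 + 0.924028 = 1.000084.
Q̄ = (S₀/π) × [bracket] = (1361/π) × 1.000084 = 433.3 W/m².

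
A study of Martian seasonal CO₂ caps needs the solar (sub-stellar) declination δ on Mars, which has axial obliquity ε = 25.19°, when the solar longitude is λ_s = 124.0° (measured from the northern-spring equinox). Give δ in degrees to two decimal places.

δ = +20.66°

sin δ = sin ε · sin λ_s = sin 25.19° × sin 124.0° = 0.352856.
δ = arcsin(0.352856) = +20.66°.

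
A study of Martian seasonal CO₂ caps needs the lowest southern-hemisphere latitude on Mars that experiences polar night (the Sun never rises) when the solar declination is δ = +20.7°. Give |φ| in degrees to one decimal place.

|φ| = 69.3°

Polar night requires cos H₀ = −tan φ tan δ ≥ 1, i.e. tan φ tan δ ≤ −1.
The boundary is |tan φ| · |tan δ| = 1, so |φ| = 90° − |δ| = 90° − 20.7° = 69.3° in the southern hemisphere.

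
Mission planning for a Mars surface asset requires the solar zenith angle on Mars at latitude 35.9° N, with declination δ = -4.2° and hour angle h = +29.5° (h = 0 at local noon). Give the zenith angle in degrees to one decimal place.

θ_z = 48.7°

cos θ_z = sin φ sin δ + cos φ cos δ cos h = -0.042945 + 0.703131 = 0.660186.
θ_z = arccos(0.660186) = 48.7°.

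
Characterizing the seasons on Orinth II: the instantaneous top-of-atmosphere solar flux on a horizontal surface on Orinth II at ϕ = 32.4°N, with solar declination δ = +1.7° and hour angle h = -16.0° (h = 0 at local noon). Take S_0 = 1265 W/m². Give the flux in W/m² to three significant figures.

1.05e+03 W/m²

cos θ_z = sin ϕ sin δ + cos ϕ cos δ cos h = 0.015896 + 0.811263 = 0.827159.
Flux = S_0 · cos θ_z = 1265 × 0.827159 = 1046 W/m².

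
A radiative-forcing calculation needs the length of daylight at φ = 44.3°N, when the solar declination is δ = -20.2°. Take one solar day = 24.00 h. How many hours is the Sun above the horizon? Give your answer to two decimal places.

9.19 h

cos H₀ = −tan φ · tan δ = −tan(+44.3°) × tan(-20.200°) = 0.3590, so H₀ = 1.2036 rad = 68.96°.
Daylight = 2H₀/(2π) × 24.00 h = (1.2036/π) × 24.00 = 9.19 h.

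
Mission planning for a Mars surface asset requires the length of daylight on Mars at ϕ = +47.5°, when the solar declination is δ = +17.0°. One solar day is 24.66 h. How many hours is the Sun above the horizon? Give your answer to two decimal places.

cos h₀ = −tan ϕ · tan δ = −tan(+47.5°) × tan(+17.000°) = -0.3336, so h₀ = 1.9110 rad = 109.49°.
Daylight = 2h₀/(2π) × 24.66 h = (1.9110/π) × 24.66 = 15.00 h.

15.00 h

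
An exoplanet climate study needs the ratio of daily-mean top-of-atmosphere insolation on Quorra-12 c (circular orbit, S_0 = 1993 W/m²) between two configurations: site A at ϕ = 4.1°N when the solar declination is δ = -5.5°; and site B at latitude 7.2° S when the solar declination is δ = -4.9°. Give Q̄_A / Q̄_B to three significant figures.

Q̄_A / Q̄_B ≈ 0.977

— Configuration A (ϕ=+4.1°):
cos h₀ = −tan(+4.1°) tan(-5.500°) = 0.0069, h₀ = 1.5639 rad.
Bracket: h₀ sin ϕ sin δ + cos ϕ cos δ sin h₀ = 1.5639×0.07150×-0.09585 + 0.99744×0.99540×0.99998 = -0.010718 + 0.992832 = 0.982114.
Q̄ = (S_0/π) × [bracket] = (1993/π) × 0.982114 = 623.04 W/m².
— Configuration B (ϕ=-7.2°):
cos h₀ = −tan(-7.2°) tan(-4.900°) = -0.0108, h₀ = 1.5816 rad.
Bracket: h₀ sin ϕ sin δ + cos ϕ cos δ sin h₀ = 1.5816×-0.12533×-0.08542 + 0.99211×0.99635×0.99994 = 0.016932 + 0.988429 = 1.005361.
Q̄ = (S_0/π) × [bracket] = (1993/π) × 1.005361 = 637.79 W/m².
Ratio Q̄_A / Q̄_B = 623.04 / 637.79 = 0.9769.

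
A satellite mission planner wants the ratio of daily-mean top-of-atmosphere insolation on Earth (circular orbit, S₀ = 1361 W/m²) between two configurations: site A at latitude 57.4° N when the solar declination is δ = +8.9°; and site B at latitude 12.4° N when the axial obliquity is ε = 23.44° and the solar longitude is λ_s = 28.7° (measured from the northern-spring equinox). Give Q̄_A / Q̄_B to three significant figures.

Q̄_A / Q̄_B ≈ 0.735

— Configuration A (φ=+57.4°):
cos H₀ = −tan(+57.4°) tan(+8.900°) = -0.2449, H₀ = 1.8182 rad.
Bracket: H₀ sin φ sin δ + cos φ cos δ sin H₀ = 1.8182×0.84245×0.15471 + 0.53877×0.98796×0.96956 = 0.236976 + 0.516081 = 0.753057.
Q̄ = (S₀/π) × [bracket] = (1361/π) × 0.753057 = 326.24 W/m².
— Configuration B (φ=+12.4°):
Solar declination: sin δ = sin ε · sin λ_s = sin 23.44° × sin 28.7° = 0.19103, so δ = +11.013°.
cos H₀ = −tan(+12.4°) tan(+11.013°) = -0.0428, H₀ = 1.6136 rad.
Bracket: H₀ sin φ sin δ + cos φ cos δ sin H₀ = 1.6136×0.21474×0.19103 + 0.97667×0.98158×0.99908 = 0.066193 + 0.957798 = 1.023991.
Q̄ = (S₀/π) × [bracket] = (1361/π) × 1.023991 = 443.61 W/m².
Ratio Q̄_A / Q̄_B = 326.24 / 443.61 = 0.7354.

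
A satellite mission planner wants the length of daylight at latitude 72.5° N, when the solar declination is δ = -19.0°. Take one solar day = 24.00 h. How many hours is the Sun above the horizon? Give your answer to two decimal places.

0.00 h

cos h₀ = −tan ϕ · tan δ = 1.0921 ≥ 1, so the Sun never rises (polar night) and h₀ = 0.
Daylight = 2h₀/(2π) × 24.00 h = (0.0000/π) × 24.00 = 0.00 h.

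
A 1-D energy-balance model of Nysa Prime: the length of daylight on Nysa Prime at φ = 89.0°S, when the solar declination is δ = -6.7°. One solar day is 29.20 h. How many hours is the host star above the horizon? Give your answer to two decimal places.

29.20 h

Sunrise equation: cos H₀ = −tan φ · tan δ = -6.7300 ≤ −1, so the host star never sets (polar day) and H₀ = π.
Daylight = 2H₀/(2π) × 29.20 h = (3.1416/π) × 29.20 = 29.20 h.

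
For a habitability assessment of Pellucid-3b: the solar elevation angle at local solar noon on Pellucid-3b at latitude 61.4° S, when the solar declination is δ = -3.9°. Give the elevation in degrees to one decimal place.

At local noon the hour angle is zero, so the zenith angle equals |φ − δ| = |-61.4° − (-3.900°)| = 57.500°.
Elevation = 90° − 57.500° = 32.5°.

32.5°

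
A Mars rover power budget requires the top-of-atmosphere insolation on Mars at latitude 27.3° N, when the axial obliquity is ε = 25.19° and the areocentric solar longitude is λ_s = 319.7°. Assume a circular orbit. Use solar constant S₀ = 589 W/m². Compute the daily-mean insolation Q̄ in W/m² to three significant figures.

Q̄ ≈ 125 W/m²

sin δ = sin 25.19° × sin 319.7° = -0.27529, so δ = -15.979°.
cos H₀ = −tan(+27.3°) tan(-15.979°) = 0.1478, H₀ = 1.4225 rad.
Bracket: H₀ sin φ sin δ + cos φ cos δ sin H₀ = 1.4225×0.45865×-0.27529 + 0.88862×0.96136×0.98902 = -0.179607 + 0.844904 = 0.665297.
Q̄ = (S₀/π) × [bracket] = (589/π) × 0.665297 = 124.7 W/m².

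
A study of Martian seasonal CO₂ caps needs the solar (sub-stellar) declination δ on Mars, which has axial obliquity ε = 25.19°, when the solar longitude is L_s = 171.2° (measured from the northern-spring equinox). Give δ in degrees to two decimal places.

δ = +3.73°

sin δ = sin ε · sin L_s = sin 25.19° × sin 171.2° = 0.065114.
δ = arcsin(0.065114) = +3.73°.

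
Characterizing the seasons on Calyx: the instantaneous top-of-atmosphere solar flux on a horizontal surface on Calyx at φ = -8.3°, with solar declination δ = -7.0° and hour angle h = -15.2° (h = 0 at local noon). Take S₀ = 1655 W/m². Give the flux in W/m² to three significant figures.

cos θ_z = sin φ sin δ + cos φ cos δ cos h = 0.017593 + 0.947791 = 0.965384.
Flux = S₀ · cos θ_z = 1655 × 0.965384 = 1598 W/m².

1.60e+03 W/m²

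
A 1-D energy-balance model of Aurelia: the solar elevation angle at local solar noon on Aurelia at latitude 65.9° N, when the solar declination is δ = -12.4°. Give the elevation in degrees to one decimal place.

11.7°

At local noon the hour angle is zero, so the zenith angle equals |ϕ − δ| = |+65.9° − (-12.400°)| = 78.300°.
Elevation = 90° − 78.300° = 11.7°.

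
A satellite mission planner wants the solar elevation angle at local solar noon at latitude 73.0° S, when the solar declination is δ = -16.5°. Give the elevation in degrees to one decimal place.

At local noon the hour angle is zero, so the zenith angle equals |φ − δ| = |-73.0° − (-16.500°)| = 56.500°.
Elevation = 90° − 56.500° = 33.5°.

33.5°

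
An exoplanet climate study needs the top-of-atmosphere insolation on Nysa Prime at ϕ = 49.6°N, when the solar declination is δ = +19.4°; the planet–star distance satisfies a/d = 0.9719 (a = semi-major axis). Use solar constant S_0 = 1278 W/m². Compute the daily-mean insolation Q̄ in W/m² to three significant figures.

cos h₀ = −tan(+49.6°) tan(+19.400°) = -0.4138, h₀ = 1.9974 rad.
Bracket: h₀ sin ϕ sin δ + cos ϕ cos δ sin h₀ = 1.9974×0.76154×0.33216 + 0.64812×0.94322×0.91038 = 0.505249 + 0.556533 = 1.061782.
Inverse-square distance factor (a/d)² = 0.9719² = 0.944590.
Q̄ = (S_0/π) × 0.944590 × [bracket] = (1278/π) × 0.944590 × 1.061782 = 408.0 W/m².

Q̄ ≈ 408 W/m²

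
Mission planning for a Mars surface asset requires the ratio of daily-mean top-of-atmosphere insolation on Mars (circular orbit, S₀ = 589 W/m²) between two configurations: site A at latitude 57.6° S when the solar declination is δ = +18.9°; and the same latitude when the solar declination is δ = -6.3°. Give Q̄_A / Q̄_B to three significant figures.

Q̄_A / Q̄_B ≈ 0.223

— Configuration A (φ=-57.6°):
cos H₀ = −tan(-57.6°) tan(+18.900°) = 0.5395, H₀ = 1.0010 rad.
Bracket: H₀ sin φ sin δ + cos φ cos δ sin H₀ = 1.0010×-0.84433×0.32392 + 0.53583×0.94609×0.84199 = -0.273769 + 0.426841 = 0.153072.
Q̄ = (S₀/π) × [bracket] = (589/π) × 0.153072 = 28.699 W/m².
— Configuration B (φ=-57.6°):
cos H₀ = −tan(-57.6°) tan(-6.300°) = -0.1740, H₀ = 1.7457 rad.
Bracket: H₀ sin φ sin δ + cos φ cos δ sin H₀ = 1.7457×-0.84433×-0.10973 + 0.53583×0.99396×0.98475 = 0.161736 + 0.524472 = 0.686208.
Q̄ = (S₀/π) × [bracket] = (589/π) × 0.686208 = 128.65 W/m².
Ratio Q̄_A / Q̄_B = 28.699 / 128.65 = 0.2231.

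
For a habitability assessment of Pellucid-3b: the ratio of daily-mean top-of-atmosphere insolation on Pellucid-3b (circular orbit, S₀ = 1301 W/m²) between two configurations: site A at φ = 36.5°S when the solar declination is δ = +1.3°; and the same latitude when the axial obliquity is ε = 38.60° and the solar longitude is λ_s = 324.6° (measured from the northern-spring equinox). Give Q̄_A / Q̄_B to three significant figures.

— Configuration A (φ=-36.5°):
cos H₀ = −tan(-36.5°) tan(+1.300°) = 0.0168, H₀ = 1.5540 rad.
Bracket: H₀ sin φ sin δ + cos φ cos δ sin H₀ = 1.5540×-0.59482×0.02269 + 0.80386×0.99974×0.99986 = -0.020974 + 0.803538 = 0.782564.
Q̄ = (S₀/π) × [bracket] = (1301/π) × 0.782564 = 324.08 W/m².
— Configuration B (φ=-36.5°):
Solar declination: sin δ = sin ε · sin λ_s = sin 38.60° × sin 324.6° = -0.36140, so δ = -21.186°.
cos H₀ = −tan(-36.5°) tan(-21.186°) = -0.2868, H₀ = 1.8617 rad.
Bracket: H₀ sin φ sin δ + cos φ cos δ sin H₀ = 1.8617×-0.59482×-0.36140 + 0.80386×0.93241×0.95799 = 0.400206 + 0.718039 = 1.118245.
Q̄ = (S₀/π) × [bracket] = (1301/π) × 1.118245 = 463.09 W/m².
Ratio Q̄_A / Q̄_B = 324.08 / 463.09 = 0.6998.

Q̄_A / Q̄_B ≈ 0.700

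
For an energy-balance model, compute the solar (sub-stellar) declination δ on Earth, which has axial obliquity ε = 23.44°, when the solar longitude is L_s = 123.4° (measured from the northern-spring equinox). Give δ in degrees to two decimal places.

sin δ = sin ε · sin L_s = sin 23.44° × sin 123.4° = 0.332093.
δ = arcsin(0.332093) = +19.40°.

δ = +19.40°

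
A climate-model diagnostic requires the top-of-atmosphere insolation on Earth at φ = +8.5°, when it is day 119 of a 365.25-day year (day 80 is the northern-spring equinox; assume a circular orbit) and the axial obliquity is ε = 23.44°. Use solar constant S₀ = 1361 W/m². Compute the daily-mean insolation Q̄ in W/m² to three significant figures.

Q̄ ≈ 440 W/m²

Solar longitude: λ_s = 360° × (119 − 80)/365.25 = 38.439°.
sin δ = sin 23.44° × sin 38.439° = 0.24730, so δ = +14.318°.
cos H₀ = −tan(+8.5°) tan(+14.318°) = -0.0381, H₀ = 1.6089 rad.
Bracket: H₀ sin φ sin δ + cos φ cos δ sin H₀ = 1.6089×0.14781×0.24730 + 0.98902×0.96894×0.99927 = 0.058811 + 0.957601 = 1.016412.
Q̄ = (S₀/π) × [bracket] = (1361/π) × 1.016412 = 440.3 W/m².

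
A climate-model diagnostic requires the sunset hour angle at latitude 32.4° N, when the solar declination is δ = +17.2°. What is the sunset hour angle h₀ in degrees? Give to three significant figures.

h₀ = 101°

cos h₀ = −tan ϕ · tan δ = −tan(+32.4°) × tan(+17.200°) = -0.1964, so h₀ = 1.7685 rad = 101.33°.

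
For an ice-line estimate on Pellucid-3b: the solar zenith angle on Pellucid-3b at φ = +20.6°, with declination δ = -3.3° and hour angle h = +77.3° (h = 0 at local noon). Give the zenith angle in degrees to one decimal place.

θ_z = 79.3°

cos θ_z = sin φ sin δ + cos φ cos δ cos h = -0.020253 + 0.205448 = 0.185195.
θ_z = arccos(0.185195) = 79.3°.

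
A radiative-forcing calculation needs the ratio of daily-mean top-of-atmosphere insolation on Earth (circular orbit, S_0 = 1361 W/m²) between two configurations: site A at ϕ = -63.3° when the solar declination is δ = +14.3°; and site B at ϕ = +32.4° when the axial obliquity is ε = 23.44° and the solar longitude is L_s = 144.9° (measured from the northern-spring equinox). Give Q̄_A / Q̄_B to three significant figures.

— Configuration A (ϕ=-63.3°):
cos h₀ = −tan(-63.3°) tan(+14.300°) = 0.5068, h₀ = 1.0393 rad.
Bracket: h₀ sin ϕ sin δ + cos ϕ cos δ sin h₀ = 1.0393×-0.89337×0.24700 + 0.44932×0.96902×0.86206 = -0.229334 + 0.375341 = 0.146007.
Q̄ = (S_0/π) × [bracket] = (1361/π) × 0.146007 = 63.253 W/m².
— Configuration B (ϕ=+32.4°):
Solar declination: sin δ = sin ε · sin L_s = sin 23.44° × sin 144.9° = 0.22873, so δ = +13.222°.
cos h₀ = −tan(+32.4°) tan(+13.222°) = -0.1491, h₀ = 1.7205 rad.
Bracket: h₀ sin ϕ sin δ + cos ϕ cos δ sin h₀ = 1.7205×0.53583×0.22873 + 0.84433×0.97349×0.98882 = 0.210865 + 0.812757 = 1.023622.
Q̄ = (S_0/π) × [bracket] = (1361/π) × 1.023622 = 443.45 W/m².
Ratio Q̄_A / Q̄_B = 63.253 / 443.45 = 0.1426.

Q̄_A / Q̄_B ≈ 0.143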